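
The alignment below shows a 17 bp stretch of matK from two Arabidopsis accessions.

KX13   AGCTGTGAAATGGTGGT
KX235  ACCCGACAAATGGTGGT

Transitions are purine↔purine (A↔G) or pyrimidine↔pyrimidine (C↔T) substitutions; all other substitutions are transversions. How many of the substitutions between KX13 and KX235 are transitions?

1

The sequences differ at positions 2 (G/C, transversion), 4 (T/C, transition), 6 (T/A, transversion), 7 (G/C, transversion).
Of the 4 differences, 1 transition and 3 transversions, so the answer is 1.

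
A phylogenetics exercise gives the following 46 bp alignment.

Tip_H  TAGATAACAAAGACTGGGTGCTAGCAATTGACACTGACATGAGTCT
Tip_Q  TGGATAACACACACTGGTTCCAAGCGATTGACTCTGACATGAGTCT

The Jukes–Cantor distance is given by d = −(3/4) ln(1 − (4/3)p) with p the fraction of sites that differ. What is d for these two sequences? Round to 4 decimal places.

The sequences differ at positions 2 (A/G), 10 (A/C), 12 (G/C), 18 (G/T), 20 (G/C), 22 (T/A), 26 (A/G), 33 (A/T).
p = 8/46 = 0.173913.
d = −0.75 · ln(1 − (4/3)·0.173913) = −0.75 · ln(0.768116) = −0.75 · (-0.263815) = 0.1979.

0.1979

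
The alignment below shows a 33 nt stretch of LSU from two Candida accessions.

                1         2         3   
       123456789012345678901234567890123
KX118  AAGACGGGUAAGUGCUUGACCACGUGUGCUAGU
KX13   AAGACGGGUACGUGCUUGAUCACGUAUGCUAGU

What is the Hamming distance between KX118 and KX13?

The sequences differ at positions 11 (A/C), 20 (C/U), 26 (G/A).
That gives 3 mismatches out of 33 aligned sites, so the Hamming distance is 3.

3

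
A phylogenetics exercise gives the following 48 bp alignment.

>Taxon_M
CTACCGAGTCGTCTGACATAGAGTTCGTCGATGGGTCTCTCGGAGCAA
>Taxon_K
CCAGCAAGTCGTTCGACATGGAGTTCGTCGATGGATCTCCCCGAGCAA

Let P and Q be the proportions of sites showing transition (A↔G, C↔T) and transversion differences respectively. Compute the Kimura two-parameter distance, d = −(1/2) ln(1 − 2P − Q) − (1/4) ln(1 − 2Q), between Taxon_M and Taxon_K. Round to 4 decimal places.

0.2245

Mismatches occur at site 2 (T/C, transition), site 4 (C/G, transversion), site 6 (G/A, transition), site 13 (C/T, transition), site 14 (T/C, transition), site 20 (A/G, transition), site 35 (G/A, transition), site 40 (T/C, transition), site 42 (G/C, transversion).
Of the 9 differences, 7 transitions and 2 transversions over 48 sites: P = 7/48 = 0.145833, Q = 2/48 = 0.041667.
d = −0.5·ln(0.666667) − 0.25·ln(0.916666) = −0.5·(-0.405465) − 0.25·(-0.087012) = 0.2245.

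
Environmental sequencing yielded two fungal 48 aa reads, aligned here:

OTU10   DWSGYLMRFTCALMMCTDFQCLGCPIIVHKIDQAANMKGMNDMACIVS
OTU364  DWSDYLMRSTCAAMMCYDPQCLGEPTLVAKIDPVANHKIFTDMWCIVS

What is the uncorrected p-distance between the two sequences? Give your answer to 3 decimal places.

0.333

Differing sites — 4:G/D; 9:F/S; 13:L/A; 17:T/Y; 19:F/P; 24:C/E; 26:I/T; 27:I/L; 29:H/A; 33:Q/P; 34:A/V; 37:M/H; 39:G/I; 40:M/F; 41:N/T; 44:A/W.
There are 16 differences over 48 sites, so p = 16/48 = 0.333.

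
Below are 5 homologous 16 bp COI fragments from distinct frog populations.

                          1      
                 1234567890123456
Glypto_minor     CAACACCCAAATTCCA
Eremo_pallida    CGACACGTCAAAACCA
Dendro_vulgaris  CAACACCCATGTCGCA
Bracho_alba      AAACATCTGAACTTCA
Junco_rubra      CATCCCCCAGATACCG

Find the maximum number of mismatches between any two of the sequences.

Pairwise Hamming distances:
  Glypto_minor vs Eremo_pallida: 6
  Glypto_minor vs Dendro_vulgaris: 4
  Glypto_minor vs Bracho_alba: 6
  Glypto_minor vs Junco_rubra: 5
  Eremo_pallida vs Dendro_vulgaris: 9
  Eremo_pallida vs Bracho_alba: 8
  Eremo_pallida vs Junco_rubra: 9
  Dendro_vulgaris vs Bracho_alba: 9
  Dendro_vulgaris vs Junco_rubra: 7
  Bracho_alba vs Junco_rubra: 11
The largest is 11, between Bracho_alba and Junco_rubra.

11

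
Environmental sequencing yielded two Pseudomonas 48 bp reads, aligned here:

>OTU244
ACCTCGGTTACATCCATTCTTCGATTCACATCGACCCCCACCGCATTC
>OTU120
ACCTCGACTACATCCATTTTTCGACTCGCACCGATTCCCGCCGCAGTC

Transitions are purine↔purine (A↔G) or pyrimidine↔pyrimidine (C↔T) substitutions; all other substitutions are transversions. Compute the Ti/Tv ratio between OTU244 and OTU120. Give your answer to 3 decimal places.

9.000

Differing sites — 7:G/A (Ti); 8:T/C (Ti); 19:C/T (Ti); 25:T/C (Ti); 28:A/G (Ti); 31:T/C (Ti); 35:C/T (Ti); 36:C/T (Ti); 40:A/G (Ti); 46:T/G (Tv).
Of the 10 differences, 9 transitions and 1 transversion, so Ti/Tv = 9/1 = 9.000.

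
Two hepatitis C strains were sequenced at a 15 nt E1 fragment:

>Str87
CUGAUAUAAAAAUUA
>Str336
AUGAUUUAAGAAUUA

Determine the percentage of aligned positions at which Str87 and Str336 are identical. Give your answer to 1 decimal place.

80.0%

Differing sites — 1:C/A; 6:A/U; 10:A/G.
12 of the 15 sites match, so the percent identity is 12/15 × 100 = 80.0%.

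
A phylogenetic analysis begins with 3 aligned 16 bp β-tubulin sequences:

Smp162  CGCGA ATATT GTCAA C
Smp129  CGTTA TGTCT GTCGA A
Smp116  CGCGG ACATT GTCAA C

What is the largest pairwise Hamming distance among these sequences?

9

Pairwise Hamming distances:
  Smp162 vs Smp129: 8
  Smp162 vs Smp116: 2
  Smp129 vs Smp116: 9
The largest is 9, between Smp129 and Smp116.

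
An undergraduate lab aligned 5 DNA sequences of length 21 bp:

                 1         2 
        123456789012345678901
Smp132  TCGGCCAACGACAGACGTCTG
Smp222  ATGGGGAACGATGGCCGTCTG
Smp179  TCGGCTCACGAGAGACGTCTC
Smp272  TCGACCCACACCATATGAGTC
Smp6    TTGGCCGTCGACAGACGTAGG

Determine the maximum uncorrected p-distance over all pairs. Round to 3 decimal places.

0.762

Pairwise Hamming distances:
  Smp132 vs Smp222: 7
  Smp132 vs Smp179: 4
  Smp132 vs Smp272: 9
  Smp132 vs Smp6: 5
  Smp222 vs Smp179: 9
  Smp222 vs Smp272: 16
  Smp222 vs Smp6: 10
  Smp179 vs Smp272: 9
  Smp179 vs Smp6: 8
  Smp272 vs Smp6: 12
The largest is 16 mismatches, between Smp222 and Smp272; p = 16/21 = 0.762.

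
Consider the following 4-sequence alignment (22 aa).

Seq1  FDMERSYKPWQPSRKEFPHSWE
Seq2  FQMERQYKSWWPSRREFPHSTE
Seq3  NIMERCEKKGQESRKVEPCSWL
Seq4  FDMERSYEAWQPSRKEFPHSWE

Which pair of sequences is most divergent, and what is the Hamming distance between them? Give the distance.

14

Pairwise Hamming distances:
  Seq1 vs Seq2: 6
  Seq1 vs Seq3: 11
  Seq1 vs Seq4: 2
  Seq2 vs Seq3: 14
  Seq2 vs Seq4: 7
  Seq3 vs Seq4: 12
The largest is 14, between Seq2 and Seq3.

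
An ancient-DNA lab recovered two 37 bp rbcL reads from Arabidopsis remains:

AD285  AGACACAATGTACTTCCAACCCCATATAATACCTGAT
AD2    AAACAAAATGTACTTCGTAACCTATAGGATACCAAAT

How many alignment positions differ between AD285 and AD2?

10

Differing sites — 2:G/A; 6:C/A; 17:C/G; 18:A/T; 20:C/A; 23:C/T; 27:T/G; 28:A/G; 34:T/A; 35:G/A.
That gives 10 mismatches out of 37 aligned sites, so the Hamming distance is 10.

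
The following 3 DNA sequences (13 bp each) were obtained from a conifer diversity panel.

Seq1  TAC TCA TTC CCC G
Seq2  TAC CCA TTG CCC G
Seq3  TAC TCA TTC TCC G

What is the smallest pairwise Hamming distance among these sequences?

Pairwise Hamming distances:
  Seq1 vs Seq2: 2
  Seq1 vs Seq3: 1
  Seq2 vs Seq3: 3
The smallest is 1, between Seq1 and Seq3.

1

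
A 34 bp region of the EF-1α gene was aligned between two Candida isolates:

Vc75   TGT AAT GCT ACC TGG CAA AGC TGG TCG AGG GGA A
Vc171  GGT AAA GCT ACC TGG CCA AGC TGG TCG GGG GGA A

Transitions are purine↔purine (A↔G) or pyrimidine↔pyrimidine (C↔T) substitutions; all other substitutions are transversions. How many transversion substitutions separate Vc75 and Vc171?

3

The sequences differ at positions 1 (T/G, transversion), 6 (T/A, transversion), 17 (A/C, transversion), 28 (A/G, transition).
Of the 4 differences, 1 transition and 3 transversions, so the answer is 3.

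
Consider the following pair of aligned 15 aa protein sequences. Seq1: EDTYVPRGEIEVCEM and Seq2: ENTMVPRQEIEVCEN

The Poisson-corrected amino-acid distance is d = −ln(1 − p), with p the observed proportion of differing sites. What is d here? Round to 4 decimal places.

Differing sites — 2:D/N; 4:Y/M; 8:G/Q; 15:M/N.
p = 4/15 = 0.266667.
d = −ln(1 − 0.266667) = −ln(0.733333) = 0.3102.

0.3102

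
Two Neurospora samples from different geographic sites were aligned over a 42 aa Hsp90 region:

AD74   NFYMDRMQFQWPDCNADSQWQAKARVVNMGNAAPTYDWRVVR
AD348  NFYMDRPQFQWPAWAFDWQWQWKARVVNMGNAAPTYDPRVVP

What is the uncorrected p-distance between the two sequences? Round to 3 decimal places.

0.214

Differing sites — 7:M/P; 13:D/A; 14:C/W; 15:N/A; 16:A/F; 18:S/W; 22:A/W; 38:W/P; 42:R/P.
There are 9 differences over 42 sites, so p = 9/42 = 0.214.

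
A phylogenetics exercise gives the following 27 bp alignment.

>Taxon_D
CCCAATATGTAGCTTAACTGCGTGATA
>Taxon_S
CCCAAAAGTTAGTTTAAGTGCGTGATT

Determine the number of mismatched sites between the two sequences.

6

The sequences differ at positions 6 (T/A), 8 (T/G), 9 (G/T), 13 (C/T), 18 (C/G), 27 (A/T).
That gives 6 mismatches out of 27 aligned sites, so the Hamming distance is 6.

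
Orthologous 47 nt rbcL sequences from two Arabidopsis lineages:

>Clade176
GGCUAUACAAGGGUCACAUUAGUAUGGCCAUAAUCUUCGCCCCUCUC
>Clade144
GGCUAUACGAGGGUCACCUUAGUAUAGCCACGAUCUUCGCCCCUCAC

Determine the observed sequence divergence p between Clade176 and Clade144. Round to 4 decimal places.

0.1277

Differing sites — 9:A/G; 18:A/C; 26:G/A; 31:U/C; 32:A/G; 46:U/A.
There are 6 differences over 47 sites, so p = 6/47 = 0.1277.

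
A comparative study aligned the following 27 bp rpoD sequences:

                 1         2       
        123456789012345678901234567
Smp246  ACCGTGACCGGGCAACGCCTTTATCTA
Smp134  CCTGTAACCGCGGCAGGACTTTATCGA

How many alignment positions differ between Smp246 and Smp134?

9

Mismatches occur at site 1 (A→C), site 3 (C→T), site 6 (G→A), site 11 (G→C), site 13 (C→G), site 14 (A→C), site 16 (C→G), site 18 (C→A), site 26 (T→G).
That gives 9 mismatches out of 27 aligned sites, so the Hamming distance is 9.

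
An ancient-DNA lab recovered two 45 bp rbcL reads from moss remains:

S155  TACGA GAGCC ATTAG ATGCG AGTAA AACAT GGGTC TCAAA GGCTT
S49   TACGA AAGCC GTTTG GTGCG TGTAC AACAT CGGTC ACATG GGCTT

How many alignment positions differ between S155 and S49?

Mismatches occur at site 6 (G/A), site 11 (A/G), site 14 (A/T), site 16 (A/G), site 21 (A/T), site 25 (A/C), site 31 (G/C), site 36 (T/A), site 39 (A/T), site 40 (A/G).
That gives 10 mismatches out of 45 aligned sites, so the Hamming distance is 10.

10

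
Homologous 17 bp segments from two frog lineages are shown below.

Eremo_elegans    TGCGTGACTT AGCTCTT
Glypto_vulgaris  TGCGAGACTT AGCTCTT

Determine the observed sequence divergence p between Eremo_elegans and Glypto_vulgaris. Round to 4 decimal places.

The sequences differ at position 5 (T/A).
There are 1 differences over 17 sites, so p = 1/17 = 0.0588.

0.0588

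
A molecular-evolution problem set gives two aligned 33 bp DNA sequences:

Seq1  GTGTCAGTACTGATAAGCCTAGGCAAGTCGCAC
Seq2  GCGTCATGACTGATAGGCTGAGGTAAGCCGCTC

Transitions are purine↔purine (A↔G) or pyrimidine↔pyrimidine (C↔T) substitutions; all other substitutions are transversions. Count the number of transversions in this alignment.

The sequences differ at positions 2 (T/C, transition), 7 (G/T, transversion), 8 (T/G, transversion), 16 (A/G, transition), 19 (C/T, transition), 20 (T/G, transversion), 24 (C/T, transition), 28 (T/C, transition), 32 (A/T, transversion).
Of the 9 differences, 5 transitions and 4 transversions, so the answer is 4.

4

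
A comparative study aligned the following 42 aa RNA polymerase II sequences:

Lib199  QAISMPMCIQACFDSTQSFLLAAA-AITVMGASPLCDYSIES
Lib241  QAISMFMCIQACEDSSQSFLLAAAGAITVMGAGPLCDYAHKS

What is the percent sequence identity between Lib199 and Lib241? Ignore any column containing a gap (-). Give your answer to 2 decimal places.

Excluding the 1 gap column leaves 41 comparable sites.
The sequences differ at positions 6 (P/F), 13 (F/E), 16 (T/S), 33 (S/G), 39 (S/A), 40 (I/H), 41 (E/K).
34 of the 41 comparable sites match, so the percent identity is 34/41 × 100 = 82.93%.

82.93%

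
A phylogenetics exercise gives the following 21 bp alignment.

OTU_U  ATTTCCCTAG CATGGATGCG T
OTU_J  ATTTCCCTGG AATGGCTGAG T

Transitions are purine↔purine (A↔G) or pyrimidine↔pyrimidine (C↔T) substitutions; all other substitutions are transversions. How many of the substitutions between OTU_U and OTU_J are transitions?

Differing sites — 9:A/G (Ti); 11:C/A (Tv); 16:A/C (Tv); 19:C/A (Tv).
Of the 4 differences, 1 transition and 3 transversions, so the answer is 1.

1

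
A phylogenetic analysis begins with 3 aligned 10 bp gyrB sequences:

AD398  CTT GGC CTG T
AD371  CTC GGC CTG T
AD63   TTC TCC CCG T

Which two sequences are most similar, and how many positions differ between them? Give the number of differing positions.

Pairwise Hamming distances:
  AD398 vs AD371: 1
  AD398 vs AD63: 5
  AD371 vs AD63: 4
The smallest is 1, between AD398 and AD371.

1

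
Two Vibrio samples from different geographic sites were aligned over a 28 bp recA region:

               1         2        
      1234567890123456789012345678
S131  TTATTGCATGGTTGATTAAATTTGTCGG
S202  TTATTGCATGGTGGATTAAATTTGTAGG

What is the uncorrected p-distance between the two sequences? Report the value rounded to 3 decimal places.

0.071

Mismatches occur at site 13 (T/G), site 26 (C/A).
There are 2 differences over 28 sites, so p = 2/28 = 0.071.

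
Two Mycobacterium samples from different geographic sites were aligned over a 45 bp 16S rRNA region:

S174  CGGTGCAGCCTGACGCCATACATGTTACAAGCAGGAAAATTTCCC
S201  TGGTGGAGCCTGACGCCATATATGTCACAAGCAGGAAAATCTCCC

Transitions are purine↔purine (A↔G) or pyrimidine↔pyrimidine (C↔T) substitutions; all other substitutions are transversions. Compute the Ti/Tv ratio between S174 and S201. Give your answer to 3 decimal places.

4.000

The sequences differ at positions 1 (C/T, transition), 6 (C/G, transversion), 21 (C/T, transition), 26 (T/C, transition), 41 (T/C, transition).
Of the 5 differences, 4 transitions and 1 transversion, so Ti/Tv = 4/1 = 4.000.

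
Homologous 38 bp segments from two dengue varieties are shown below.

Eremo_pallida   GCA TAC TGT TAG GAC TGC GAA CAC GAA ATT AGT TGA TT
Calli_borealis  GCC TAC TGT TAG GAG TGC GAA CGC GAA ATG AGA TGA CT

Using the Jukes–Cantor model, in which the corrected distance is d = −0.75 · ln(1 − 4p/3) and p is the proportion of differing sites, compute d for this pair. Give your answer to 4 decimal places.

Differing sites — 3:A/C; 15:C/G; 23:A/G; 30:T/G; 33:T/A; 37:T/C.
p = 6/38 = 0.157895.
d = −0.75 · ln(1 − (4/3)·0.157895) = −0.75 · ln(0.789473) = −0.75 · (-0.236390) = 0.1773.

0.1773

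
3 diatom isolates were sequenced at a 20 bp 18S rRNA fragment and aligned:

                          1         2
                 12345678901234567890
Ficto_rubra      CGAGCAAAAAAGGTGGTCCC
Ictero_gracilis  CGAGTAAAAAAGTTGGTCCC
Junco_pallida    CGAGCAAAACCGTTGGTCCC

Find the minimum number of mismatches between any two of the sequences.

Pairwise Hamming distances:
  Ficto_rubra vs Ictero_gracilis: 2
  Ficto_rubra vs Junco_pallida: 3
  Ictero_gracilis vs Junco_pallida: 3
The smallest is 2, between Ficto_rubra and Ictero_gracilis.

2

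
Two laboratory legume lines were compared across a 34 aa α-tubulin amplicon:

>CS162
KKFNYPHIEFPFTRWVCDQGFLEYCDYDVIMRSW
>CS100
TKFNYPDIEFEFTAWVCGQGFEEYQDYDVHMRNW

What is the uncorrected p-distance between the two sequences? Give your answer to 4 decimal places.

The sequences differ at positions 1 (K/T), 7 (H/D), 11 (P/E), 14 (R/A), 18 (D/G), 22 (L/E), 25 (C/Q), 30 (I/H), 33 (S/N).
There are 9 differences over 34 sites, so p = 9/34 = 0.2647.

0.2647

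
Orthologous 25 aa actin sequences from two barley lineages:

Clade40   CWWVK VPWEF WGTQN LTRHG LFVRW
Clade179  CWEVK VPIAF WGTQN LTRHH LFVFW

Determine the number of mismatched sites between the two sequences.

The sequences differ at positions 3 (W/E), 8 (W/I), 9 (E/A), 20 (G/H), 24 (R/F).
That gives 5 mismatches out of 25 aligned sites, so the Hamming distance is 5.

5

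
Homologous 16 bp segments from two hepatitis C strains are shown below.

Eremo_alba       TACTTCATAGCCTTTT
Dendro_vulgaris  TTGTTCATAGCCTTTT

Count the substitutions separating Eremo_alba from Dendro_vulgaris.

The sequences differ at positions 2 (A/T), 3 (C/G).
That gives 2 mismatches out of 16 aligned sites, so the Hamming distance is 2.

2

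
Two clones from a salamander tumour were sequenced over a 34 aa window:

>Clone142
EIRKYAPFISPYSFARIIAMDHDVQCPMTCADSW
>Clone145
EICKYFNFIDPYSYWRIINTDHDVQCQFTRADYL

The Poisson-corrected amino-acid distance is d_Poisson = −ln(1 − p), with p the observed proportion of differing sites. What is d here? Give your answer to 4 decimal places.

Mismatches occur at site 3 (R/C), site 6 (A/F), site 7 (P/N), site 10 (S/D), site 14 (F/Y), site 15 (A/W), site 19 (A/N), site 20 (M/T), site 27 (P/Q), site 28 (M/F), site 30 (C/R), site 33 (S/Y), site 34 (W/L).
p = 13/34 = 0.382353.
d = −ln(1 − 0.382353) = −ln(0.617647) = 0.4818.

0.4818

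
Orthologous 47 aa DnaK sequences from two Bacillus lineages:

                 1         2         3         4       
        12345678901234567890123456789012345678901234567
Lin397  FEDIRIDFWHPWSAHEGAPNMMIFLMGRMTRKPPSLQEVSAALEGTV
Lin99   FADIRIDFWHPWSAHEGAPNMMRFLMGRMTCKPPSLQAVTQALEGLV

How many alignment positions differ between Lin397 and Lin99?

Mismatches occur at site 2 (E↔A), site 23 (I↔R), site 31 (R↔C), site 38 (E↔A), site 40 (S↔T), site 41 (A↔Q), site 46 (T↔L).
That gives 7 mismatches out of 47 aligned sites, so the Hamming distance is 7.

7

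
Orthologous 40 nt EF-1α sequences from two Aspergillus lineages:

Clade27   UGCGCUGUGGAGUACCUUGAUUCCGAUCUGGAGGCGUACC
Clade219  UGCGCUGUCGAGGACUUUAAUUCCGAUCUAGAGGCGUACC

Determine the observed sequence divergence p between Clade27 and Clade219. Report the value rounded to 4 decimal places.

0.1250

The sequences differ at positions 9 (G/C), 13 (U/G), 16 (C/U), 19 (G/A), 30 (G/A).
There are 5 differences over 40 sites, so p = 5/40 = 0.1250.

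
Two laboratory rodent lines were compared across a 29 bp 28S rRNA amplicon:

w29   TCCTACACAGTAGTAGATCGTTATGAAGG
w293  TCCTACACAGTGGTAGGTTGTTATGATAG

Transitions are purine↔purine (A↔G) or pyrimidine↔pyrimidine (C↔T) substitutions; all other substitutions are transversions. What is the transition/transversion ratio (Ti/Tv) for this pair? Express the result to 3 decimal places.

4.000

The sequences differ at positions 12 (A/G, transition), 17 (A/G, transition), 19 (C/T, transition), 27 (A/T, transversion), 28 (G/A, transition).
Of the 5 differences, 4 transitions and 1 transversion, so Ti/Tv = 4/1 = 4.000.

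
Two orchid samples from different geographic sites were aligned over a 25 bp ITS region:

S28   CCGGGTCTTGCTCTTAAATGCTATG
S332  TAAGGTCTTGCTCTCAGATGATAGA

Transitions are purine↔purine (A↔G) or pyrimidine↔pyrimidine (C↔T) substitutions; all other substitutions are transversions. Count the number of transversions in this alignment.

Differing sites — 1:C/T (Ti); 2:C/A (Tv); 3:G/A (Ti); 15:T/C (Ti); 17:A/G (Ti); 21:C/A (Tv); 24:T/G (Tv); 25:G/A (Ti).
Of the 8 differences, 5 transitions and 3 transversions, so the answer is 3.

3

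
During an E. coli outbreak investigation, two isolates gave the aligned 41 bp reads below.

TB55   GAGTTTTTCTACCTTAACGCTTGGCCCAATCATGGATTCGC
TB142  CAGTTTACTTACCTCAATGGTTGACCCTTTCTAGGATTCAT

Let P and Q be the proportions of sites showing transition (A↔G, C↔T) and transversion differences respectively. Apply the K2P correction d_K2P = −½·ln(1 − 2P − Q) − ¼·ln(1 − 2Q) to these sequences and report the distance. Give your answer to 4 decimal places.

0.4634

Differing sites — 1:G/C (Tv); 7:T/A (Tv); 8:T/C (Ti); 9:C/T (Ti); 15:T/C (Ti); 18:C/T (Ti); 20:C/G (Tv); 24:G/A (Ti); 28:A/T (Tv); 29:A/T (Tv); 32:A/T (Tv); 33:T/A (Tv); 40:G/A (Ti); 41:C/T (Ti).
Of the 14 differences, 7 transitions and 7 transversions over 41 sites: P = 7/41 = 0.170732, Q = 7/41 = 0.170732.
d = −0.5·ln(0.487804) − 0.25·ln(0.658536) = −0.5·(-0.717842) − 0.25·(-0.417736) = 0.4634.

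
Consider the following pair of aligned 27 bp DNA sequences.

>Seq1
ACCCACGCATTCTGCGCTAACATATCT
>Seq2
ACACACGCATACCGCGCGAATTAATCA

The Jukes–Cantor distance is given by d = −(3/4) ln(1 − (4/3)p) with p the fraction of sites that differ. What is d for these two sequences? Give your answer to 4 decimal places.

The sequences differ at positions 3 (C/A), 11 (T/A), 13 (T/C), 18 (T/G), 21 (C/T), 22 (A/T), 23 (T/A), 27 (T/A).
p = 8/27 = 0.296296.
d = −0.75 · ln(1 − (4/3)·0.296296) = −0.75 · ln(0.604939) = −0.75 · (-0.502628) = 0.3770.

0.3770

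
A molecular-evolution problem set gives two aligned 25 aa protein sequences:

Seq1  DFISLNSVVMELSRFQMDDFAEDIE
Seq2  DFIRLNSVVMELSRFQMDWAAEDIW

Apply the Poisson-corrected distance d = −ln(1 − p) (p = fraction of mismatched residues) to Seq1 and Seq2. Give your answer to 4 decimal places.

Mismatches occur at site 4 (S→R), site 19 (D→W), site 20 (F→A), site 25 (E→W).
p = 4/25 = 0.160000.
d = −ln(1 − 0.160000) = −ln(0.840000) = 0.1744.

0.1744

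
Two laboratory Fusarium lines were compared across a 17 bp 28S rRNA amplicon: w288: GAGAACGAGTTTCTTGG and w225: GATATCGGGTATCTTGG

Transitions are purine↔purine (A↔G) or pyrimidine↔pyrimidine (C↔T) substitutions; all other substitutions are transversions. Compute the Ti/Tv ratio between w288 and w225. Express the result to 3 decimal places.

Differing sites — 3:G/T (Tv); 5:A/T (Tv); 8:A/G (Ti); 11:T/A (Tv).
Of the 4 differences, 1 transition and 3 transversions, so Ti/Tv = 1/3 = 0.333.

0.333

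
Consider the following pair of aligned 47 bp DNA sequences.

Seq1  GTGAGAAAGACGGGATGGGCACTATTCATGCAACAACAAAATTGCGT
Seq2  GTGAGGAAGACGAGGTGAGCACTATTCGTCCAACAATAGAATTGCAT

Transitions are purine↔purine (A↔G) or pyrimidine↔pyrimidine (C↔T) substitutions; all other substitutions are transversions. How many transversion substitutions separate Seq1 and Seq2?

1

The sequences differ at positions 6 (A/G, transition), 13 (G/A, transition), 15 (A/G, transition), 18 (G/A, transition), 28 (A/G, transition), 30 (G/C, transversion), 37 (C/T, transition), 39 (A/G, transition), 46 (G/A, transition).
Of the 9 differences, 8 transitions and 1 transversion, so the answer is 1.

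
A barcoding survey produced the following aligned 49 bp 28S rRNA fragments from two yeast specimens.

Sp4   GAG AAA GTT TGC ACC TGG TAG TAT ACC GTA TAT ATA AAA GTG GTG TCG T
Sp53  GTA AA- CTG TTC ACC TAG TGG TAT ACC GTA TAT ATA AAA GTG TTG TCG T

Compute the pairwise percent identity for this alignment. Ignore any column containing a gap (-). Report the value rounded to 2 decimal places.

83.33%

Excluding the 1 gap column leaves 48 comparable sites.
Mismatches occur at site 2 (A→T), site 3 (G→A), site 7 (G→C), site 9 (T→G), site 11 (G→T), site 17 (G→A), site 20 (A→G), site 43 (G→T).
40 of the 48 comparable sites match, so the percent identity is 40/48 × 100 = 83.33%.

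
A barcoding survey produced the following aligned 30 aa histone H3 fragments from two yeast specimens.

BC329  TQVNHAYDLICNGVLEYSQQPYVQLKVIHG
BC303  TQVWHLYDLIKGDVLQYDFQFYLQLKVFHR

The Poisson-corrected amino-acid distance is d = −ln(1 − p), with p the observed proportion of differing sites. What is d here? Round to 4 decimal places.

Differing sites — 4:N/W; 6:A/L; 11:C/K; 12:N/G; 13:G/D; 16:E/Q; 18:S/D; 19:Q/F; 21:P/F; 23:V/L; 28:I/F; 30:G/R.
p = 12/30 = 0.400000.
d = −ln(1 − 0.400000) = −ln(0.600000) = 0.5108.

0.5108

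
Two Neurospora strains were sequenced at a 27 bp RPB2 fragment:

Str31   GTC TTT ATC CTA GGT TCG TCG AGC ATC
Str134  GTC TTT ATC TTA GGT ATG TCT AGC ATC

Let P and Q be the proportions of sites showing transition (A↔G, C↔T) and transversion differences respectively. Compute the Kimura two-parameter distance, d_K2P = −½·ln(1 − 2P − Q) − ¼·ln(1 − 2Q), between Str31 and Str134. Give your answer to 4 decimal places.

The sequences differ at positions 10 (C/T, transition), 16 (T/A, transversion), 17 (C/T, transition), 21 (G/T, transversion).
Of the 4 differences, 2 transitions and 2 transversions over 27 sites: P = 2/27 = 0.074074, Q = 2/27 = 0.074074.
d = −0.5·ln(0.777778) − 0.25·ln(0.851852) = −0.5·(-0.251314) − 0.25·(-0.160342) = 0.1657.

0.1657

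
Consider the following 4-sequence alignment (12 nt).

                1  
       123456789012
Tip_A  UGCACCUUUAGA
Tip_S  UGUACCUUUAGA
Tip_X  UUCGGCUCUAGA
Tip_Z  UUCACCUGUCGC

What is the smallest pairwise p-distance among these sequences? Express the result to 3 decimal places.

Pairwise Hamming distances:
  Tip_A vs Tip_S: 1
  Tip_A vs Tip_X: 4
  Tip_A vs Tip_Z: 4
  Tip_S vs Tip_X: 5
  Tip_S vs Tip_Z: 5
  Tip_X vs Tip_Z: 5
The smallest is 1 mismatch, between Tip_A and Tip_S; p = 1/12 = 0.083.

0.083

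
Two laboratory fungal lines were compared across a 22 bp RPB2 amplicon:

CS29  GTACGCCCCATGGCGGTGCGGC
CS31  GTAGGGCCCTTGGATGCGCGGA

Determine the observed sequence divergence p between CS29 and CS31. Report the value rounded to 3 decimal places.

0.318

Mismatches occur at site 4 (C→G), site 6 (C→G), site 10 (A→T), site 14 (C→A), site 15 (G→T), site 17 (T→C), site 22 (C→A).
There are 7 differences over 22 sites, so p = 7/22 = 0.318.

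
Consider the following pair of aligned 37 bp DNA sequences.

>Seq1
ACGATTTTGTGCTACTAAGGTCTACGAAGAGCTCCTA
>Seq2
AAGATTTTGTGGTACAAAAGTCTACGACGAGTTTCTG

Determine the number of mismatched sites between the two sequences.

Mismatches occur at site 2 (C/A), site 12 (C/G), site 16 (T/A), site 19 (G/A), site 28 (A/C), site 32 (C/T), site 34 (C/T), site 37 (A/G).
That gives 8 mismatches out of 37 aligned sites, so the Hamming distance is 8.

8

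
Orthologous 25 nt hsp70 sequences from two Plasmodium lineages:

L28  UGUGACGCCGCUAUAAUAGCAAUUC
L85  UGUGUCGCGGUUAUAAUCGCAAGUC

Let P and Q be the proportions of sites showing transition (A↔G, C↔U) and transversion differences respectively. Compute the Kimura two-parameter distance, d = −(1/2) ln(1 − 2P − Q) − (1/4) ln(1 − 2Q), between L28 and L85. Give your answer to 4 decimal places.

Mismatches occur at site 5 (A↔U, transversion), site 9 (C↔G, transversion), site 11 (C↔U, transition), site 18 (A↔C, transversion), site 23 (U↔G, transversion).
Of the 5 differences, 1 transition and 4 transversions over 25 sites: P = 1/25 = 0.040000, Q = 4/25 = 0.160000.
d = −0.5·ln(0.760000) − 0.25·ln(0.680000) = −0.5·(-0.274437) − 0.25·(-0.385662) = 0.2336.

0.2336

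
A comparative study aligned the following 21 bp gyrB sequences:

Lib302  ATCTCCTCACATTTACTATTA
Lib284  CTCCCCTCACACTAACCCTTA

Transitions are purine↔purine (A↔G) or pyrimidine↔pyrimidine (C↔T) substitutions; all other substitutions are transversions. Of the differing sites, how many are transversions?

3

Differing sites — 1:A/C (Tv); 4:T/C (Ti); 12:T/C (Ti); 14:T/A (Tv); 17:T/C (Ti); 18:A/C (Tv).
Of the 6 differences, 3 transitions and 3 transversions, so the answer is 3.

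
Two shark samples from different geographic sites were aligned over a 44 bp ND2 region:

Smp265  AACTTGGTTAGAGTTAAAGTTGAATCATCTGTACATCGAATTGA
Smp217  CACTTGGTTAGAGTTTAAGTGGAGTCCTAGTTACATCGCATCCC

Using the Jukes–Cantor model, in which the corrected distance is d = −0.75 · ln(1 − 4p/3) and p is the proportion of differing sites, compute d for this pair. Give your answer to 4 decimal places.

Mismatches occur at site 1 (A/C), site 16 (A/T), site 21 (T/G), site 24 (A/G), site 27 (A/C), site 29 (C/A), site 30 (T/G), site 31 (G/T), site 39 (A/C), site 42 (T/C), site 43 (G/C), site 44 (A/C).
p = 12/44 = 0.272727.
d = −0.75 · ln(1 − (4/3)·0.272727) = −0.75 · ln(0.636364) = −0.75 · (-0.451985) = 0.3390.

0.3390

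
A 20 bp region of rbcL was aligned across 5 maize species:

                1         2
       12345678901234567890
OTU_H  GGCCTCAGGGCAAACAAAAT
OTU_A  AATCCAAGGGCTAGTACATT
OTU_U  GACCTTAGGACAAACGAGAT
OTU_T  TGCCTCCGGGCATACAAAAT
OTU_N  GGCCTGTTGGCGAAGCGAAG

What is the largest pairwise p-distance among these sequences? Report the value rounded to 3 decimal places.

Pairwise Hamming distances:
  OTU_H vs OTU_A: 10
  OTU_H vs OTU_U: 5
  OTU_H vs OTU_T: 3
  OTU_H vs OTU_N: 8
  OTU_A vs OTU_U: 12
  OTU_A vs OTU_T: 12
  OTU_A vs OTU_N: 14
  OTU_U vs OTU_T: 8
  OTU_U vs OTU_N: 11
  OTU_T vs OTU_N: 10
The largest is 14 mismatches, between OTU_A and OTU_N; p = 14/20 = 0.700.

0.700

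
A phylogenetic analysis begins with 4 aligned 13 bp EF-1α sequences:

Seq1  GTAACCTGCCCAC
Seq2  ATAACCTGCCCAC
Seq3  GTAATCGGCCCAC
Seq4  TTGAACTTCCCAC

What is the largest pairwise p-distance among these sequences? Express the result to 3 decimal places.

0.385

Pairwise Hamming distances:
  Seq1 vs Seq2: 1
  Seq1 vs Seq3: 2
  Seq1 vs Seq4: 4
  Seq2 vs Seq3: 3
  Seq2 vs Seq4: 4
  Seq3 vs Seq4: 5
The largest is 5 mismatches, between Seq3 and Seq4; p = 5/13 = 0.385.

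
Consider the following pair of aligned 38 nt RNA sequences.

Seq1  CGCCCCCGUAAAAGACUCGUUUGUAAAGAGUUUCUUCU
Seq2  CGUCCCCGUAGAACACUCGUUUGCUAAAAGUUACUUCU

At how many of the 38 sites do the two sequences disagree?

The sequences differ at positions 3 (C/U), 11 (A/G), 14 (G/C), 24 (U/C), 25 (A/U), 28 (G/A), 33 (U/A).
That gives 7 mismatches out of 38 aligned sites, so the Hamming distance is 7.

7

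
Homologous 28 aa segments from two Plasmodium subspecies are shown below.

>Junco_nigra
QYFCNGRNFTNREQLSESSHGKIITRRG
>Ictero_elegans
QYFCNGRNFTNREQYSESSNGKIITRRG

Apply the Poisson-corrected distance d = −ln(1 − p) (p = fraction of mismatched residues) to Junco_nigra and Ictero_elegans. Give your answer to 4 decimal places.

0.0741

Mismatches occur at site 15 (L↔Y), site 20 (H↔N).
p = 2/28 = 0.071429.
d = −ln(1 − 0.071429) = −ln(0.928571) = 0.0741.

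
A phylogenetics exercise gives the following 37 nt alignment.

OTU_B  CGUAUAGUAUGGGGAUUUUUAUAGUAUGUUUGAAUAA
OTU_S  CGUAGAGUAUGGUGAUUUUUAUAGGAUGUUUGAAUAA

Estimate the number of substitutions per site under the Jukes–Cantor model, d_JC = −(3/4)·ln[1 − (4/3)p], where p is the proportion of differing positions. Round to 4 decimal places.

0.0858

Mismatches occur at site 5 (U↔G), site 13 (G↔U), site 25 (U↔G).
p = 3/37 = 0.081081.
d = −0.75 · ln(1 − (4/3)·0.081081) = −0.75 · ln(0.891892) = −0.75 · (-0.114410) = 0.0858.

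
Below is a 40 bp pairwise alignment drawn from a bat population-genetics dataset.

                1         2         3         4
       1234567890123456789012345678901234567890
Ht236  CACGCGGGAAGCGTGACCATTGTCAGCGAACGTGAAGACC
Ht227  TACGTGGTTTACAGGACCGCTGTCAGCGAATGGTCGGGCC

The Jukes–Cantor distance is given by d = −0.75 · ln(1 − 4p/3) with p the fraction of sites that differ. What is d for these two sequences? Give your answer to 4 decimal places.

0.5716

The sequences differ at positions 1 (C/T), 5 (C/T), 8 (G/T), 9 (A/T), 10 (A/T), 11 (G/A), 13 (G/A), 14 (T/G), 19 (A/G), 20 (T/C), 31 (C/T), 33 (T/G), 34 (G/T), 35 (A/C), 36 (A/G), 38 (A/G).
p = 16/40 = 0.400000.
d = −0.75 · ln(1 − (4/3)·0.400000) = −0.75 · ln(0.466667) = −0.75 · (-0.762139) = 0.5716.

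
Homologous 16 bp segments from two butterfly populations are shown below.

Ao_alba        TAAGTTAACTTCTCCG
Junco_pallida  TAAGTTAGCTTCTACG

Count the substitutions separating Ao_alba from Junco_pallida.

Mismatches occur at site 8 (A/G), site 14 (C/A).
That gives 2 mismatches out of 16 aligned sites, so the Hamming distance is 2.

2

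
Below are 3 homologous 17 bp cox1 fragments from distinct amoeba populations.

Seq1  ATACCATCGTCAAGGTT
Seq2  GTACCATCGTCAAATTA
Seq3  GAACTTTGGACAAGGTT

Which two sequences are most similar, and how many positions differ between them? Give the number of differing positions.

Pairwise Hamming distances:
  Seq1 vs Seq2: 4
  Seq1 vs Seq3: 6
  Seq2 vs Seq3: 8
The smallest is 4, between Seq1 and Seq2.

4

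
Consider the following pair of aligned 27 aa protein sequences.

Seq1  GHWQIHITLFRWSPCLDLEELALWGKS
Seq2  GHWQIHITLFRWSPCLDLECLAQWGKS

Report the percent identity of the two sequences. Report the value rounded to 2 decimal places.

92.59%

Mismatches occur at site 20 (E↔C), site 23 (L↔Q).
25 of the 27 sites match, so the percent identity is 25/27 × 100 = 92.59%.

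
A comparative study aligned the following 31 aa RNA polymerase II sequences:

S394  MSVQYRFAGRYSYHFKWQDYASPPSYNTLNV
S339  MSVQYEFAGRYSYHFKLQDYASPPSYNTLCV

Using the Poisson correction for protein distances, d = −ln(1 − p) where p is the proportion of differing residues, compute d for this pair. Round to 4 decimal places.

Differing sites — 6:R/E; 17:W/L; 30:N/C.
p = 3/31 = 0.096774.
d = −ln(1 − 0.096774) = −ln(0.903226) = 0.1018.

0.1018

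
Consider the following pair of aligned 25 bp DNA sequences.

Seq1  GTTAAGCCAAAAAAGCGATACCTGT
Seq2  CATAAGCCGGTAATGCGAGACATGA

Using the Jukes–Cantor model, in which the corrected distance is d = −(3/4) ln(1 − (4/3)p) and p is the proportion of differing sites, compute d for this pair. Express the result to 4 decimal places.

0.4904

Mismatches occur at site 1 (G/C), site 2 (T/A), site 9 (A/G), site 10 (A/G), site 11 (A/T), site 14 (A/T), site 19 (T/G), site 22 (C/A), site 25 (T/A).
p = 9/25 = 0.360000.
d = −0.75 · ln(1 − (4/3)·0.360000) = −0.75 · ln(0.520000) = −0.75 · (-0.653926) = 0.4904.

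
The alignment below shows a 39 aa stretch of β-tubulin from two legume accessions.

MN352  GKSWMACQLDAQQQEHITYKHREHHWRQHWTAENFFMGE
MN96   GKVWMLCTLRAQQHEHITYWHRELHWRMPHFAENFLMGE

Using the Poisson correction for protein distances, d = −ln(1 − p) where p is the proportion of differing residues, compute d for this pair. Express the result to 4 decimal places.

Mismatches occur at site 3 (S→V), site 6 (A→L), site 8 (Q→T), site 10 (D→R), site 14 (Q→H), site 20 (K→W), site 24 (H→L), site 28 (Q→M), site 29 (H→P), site 30 (W→H), site 31 (T→F), site 36 (F→L).
p = 12/39 = 0.307692.
d = −ln(1 − 0.307692) = −ln(0.692308) = 0.3677.

0.3677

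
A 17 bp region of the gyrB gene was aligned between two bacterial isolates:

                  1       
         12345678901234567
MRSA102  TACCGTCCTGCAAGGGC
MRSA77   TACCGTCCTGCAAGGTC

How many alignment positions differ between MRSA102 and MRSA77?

1

The sequences differ at position 16 (G/T).
That gives 1 mismatch out of 17 aligned sites, so the Hamming distance is 1.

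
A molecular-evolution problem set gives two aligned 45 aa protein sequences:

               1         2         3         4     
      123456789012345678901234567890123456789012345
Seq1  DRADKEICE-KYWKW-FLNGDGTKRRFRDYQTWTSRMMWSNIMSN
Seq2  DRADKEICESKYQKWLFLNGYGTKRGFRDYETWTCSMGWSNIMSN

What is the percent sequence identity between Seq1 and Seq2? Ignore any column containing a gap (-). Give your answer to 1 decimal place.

Excluding the 2 gap columns leaves 43 comparable sites.
Mismatches occur at site 13 (W/Q), site 21 (D/Y), site 26 (R/G), site 31 (Q/E), site 35 (S/C), site 36 (R/S), site 38 (M/G).
36 of the 43 comparable sites match, so the percent identity is 36/43 × 100 = 83.7%.

83.7%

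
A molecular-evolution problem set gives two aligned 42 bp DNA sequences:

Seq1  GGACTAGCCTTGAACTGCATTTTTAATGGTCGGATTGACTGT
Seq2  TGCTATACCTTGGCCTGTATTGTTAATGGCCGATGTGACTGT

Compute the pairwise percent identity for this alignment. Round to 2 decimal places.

66.67%

The sequences differ at positions 1 (G/T), 3 (A/C), 4 (C/T), 5 (T/A), 6 (A/T), 7 (G/A), 13 (A/G), 14 (A/C), 18 (C/T), 22 (T/G), 30 (T/C), 33 (G/A), 34 (A/T), 35 (T/G).
28 of the 42 sites match, so the percent identity is 28/42 × 100 = 66.67%.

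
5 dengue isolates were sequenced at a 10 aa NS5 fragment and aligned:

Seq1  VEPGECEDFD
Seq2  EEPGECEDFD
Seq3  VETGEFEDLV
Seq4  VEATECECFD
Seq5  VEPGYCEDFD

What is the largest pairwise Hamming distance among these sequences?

Pairwise Hamming distances:
  Seq1 vs Seq2: 1
  Seq1 vs Seq3: 4
  Seq1 vs Seq4: 3
  Seq1 vs Seq5: 1
  Seq2 vs Seq3: 5
  Seq2 vs Seq4: 4
  Seq2 vs Seq5: 2
  Seq3 vs Seq4: 6
  Seq3 vs Seq5: 5
  Seq4 vs Seq5: 4
The largest is 6, between Seq3 and Seq4.

6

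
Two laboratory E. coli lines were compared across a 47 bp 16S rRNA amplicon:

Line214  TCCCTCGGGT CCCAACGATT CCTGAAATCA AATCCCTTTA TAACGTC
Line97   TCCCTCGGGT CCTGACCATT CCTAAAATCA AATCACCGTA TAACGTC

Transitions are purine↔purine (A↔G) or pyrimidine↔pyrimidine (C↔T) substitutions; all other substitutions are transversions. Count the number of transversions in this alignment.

3

Mismatches occur at site 13 (C/T, transition), site 14 (A/G, transition), site 17 (G/C, transversion), site 24 (G/A, transition), site 35 (C/A, transversion), site 37 (T/C, transition), site 38 (T/G, transversion).
Of the 7 differences, 4 transitions and 3 transversions, so the answer is 3.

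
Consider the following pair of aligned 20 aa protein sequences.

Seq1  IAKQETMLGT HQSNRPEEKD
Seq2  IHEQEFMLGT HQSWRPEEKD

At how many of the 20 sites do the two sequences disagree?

4

Differing sites — 2:A/H; 3:K/E; 6:T/F; 14:N/W.
That gives 4 mismatches out of 20 aligned sites, so the Hamming distance is 4.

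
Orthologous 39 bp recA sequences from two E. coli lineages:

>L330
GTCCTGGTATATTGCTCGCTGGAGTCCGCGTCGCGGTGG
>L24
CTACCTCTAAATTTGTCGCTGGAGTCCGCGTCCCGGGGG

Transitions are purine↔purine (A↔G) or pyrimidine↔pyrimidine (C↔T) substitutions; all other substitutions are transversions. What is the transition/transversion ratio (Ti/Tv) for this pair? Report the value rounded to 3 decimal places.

The sequences differ at positions 1 (G/C, transversion), 3 (C/A, transversion), 5 (T/C, transition), 6 (G/T, transversion), 7 (G/C, transversion), 10 (T/A, transversion), 14 (G/T, transversion), 15 (C/G, transversion), 33 (G/C, transversion), 37 (T/G, transversion).
Of the 10 differences, 1 transition and 9 transversions, so Ti/Tv = 1/9 = 0.111.

0.111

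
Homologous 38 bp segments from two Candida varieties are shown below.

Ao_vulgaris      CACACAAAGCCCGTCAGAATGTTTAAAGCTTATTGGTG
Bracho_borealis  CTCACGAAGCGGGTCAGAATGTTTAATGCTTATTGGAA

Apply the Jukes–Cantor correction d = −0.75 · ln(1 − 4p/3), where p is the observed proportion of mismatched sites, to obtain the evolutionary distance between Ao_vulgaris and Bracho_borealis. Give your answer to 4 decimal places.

Differing sites — 2:A/T; 6:A/G; 11:C/G; 12:C/G; 27:A/T; 37:T/A; 38:G/A.
p = 7/38 = 0.184211.
d = −0.75 · ln(1 − (4/3)·0.184211) = −0.75 · ln(0.754385) = −0.75 · (-0.281852) = 0.2114.

0.2114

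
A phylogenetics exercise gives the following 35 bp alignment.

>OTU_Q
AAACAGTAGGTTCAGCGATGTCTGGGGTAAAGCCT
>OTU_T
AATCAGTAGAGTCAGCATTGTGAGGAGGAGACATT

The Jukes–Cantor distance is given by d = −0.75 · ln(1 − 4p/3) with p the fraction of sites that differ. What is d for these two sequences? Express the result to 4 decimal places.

Mismatches occur at site 3 (A/T), site 10 (G/A), site 11 (T/G), site 17 (G/A), site 18 (A/T), site 22 (C/G), site 23 (T/A), site 26 (G/A), site 28 (T/G), site 30 (A/G), site 32 (G/C), site 33 (C/A), site 34 (C/T).
p = 13/35 = 0.371429.
d = −0.75 · ln(1 − (4/3)·0.371429) = −0.75 · ln(0.504761) = −0.75 · (-0.683670) = 0.5128.

0.5128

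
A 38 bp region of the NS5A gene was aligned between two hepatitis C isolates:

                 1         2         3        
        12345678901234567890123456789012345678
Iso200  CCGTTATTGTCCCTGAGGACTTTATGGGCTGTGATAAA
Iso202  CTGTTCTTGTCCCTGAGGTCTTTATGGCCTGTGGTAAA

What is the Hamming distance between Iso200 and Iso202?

5

Mismatches occur at site 2 (C↔T), site 6 (A↔C), site 19 (A↔T), site 28 (G↔C), site 34 (A↔G).
That gives 5 mismatches out of 38 aligned sites, so the Hamming distance is 5.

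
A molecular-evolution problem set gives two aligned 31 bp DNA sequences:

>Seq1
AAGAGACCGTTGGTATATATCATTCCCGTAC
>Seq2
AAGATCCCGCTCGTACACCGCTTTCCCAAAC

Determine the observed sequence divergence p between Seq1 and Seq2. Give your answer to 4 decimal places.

Mismatches occur at site 5 (G/T), site 6 (A/C), site 10 (T/C), site 12 (G/C), site 16 (T/C), site 18 (T/C), site 19 (A/C), site 20 (T/G), site 22 (A/T), site 28 (G/A), site 29 (T/A).
There are 11 differences over 31 sites, so p = 11/31 = 0.3548.

0.3548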